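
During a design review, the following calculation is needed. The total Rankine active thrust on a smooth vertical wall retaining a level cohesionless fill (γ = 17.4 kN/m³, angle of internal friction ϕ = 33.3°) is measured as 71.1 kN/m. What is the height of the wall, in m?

5.30 m

K_a = 0.2911. P_a = ½ K_a γ H² ⇒ H = √(2P_a/(K_a γ)).
H = √(2×71.1/(0.2911×17.4)) = 5.298 m.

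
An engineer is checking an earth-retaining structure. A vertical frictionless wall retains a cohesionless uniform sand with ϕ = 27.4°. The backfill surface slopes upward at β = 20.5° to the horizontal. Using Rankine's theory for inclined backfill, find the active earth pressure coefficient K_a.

K_a = cos β · (cos β − √(cos²β − cos²φ)) / (cos β + √(cos²β − cos²φ)).
cos β = 0.9367, cos φ = 0.8878, √(cos²β − cos²φ) = 0.2986.
K_a = 0.9367 × (0.9367 − 0.2986)/(0.9367 + 0.2986) = 0.4839.

0.484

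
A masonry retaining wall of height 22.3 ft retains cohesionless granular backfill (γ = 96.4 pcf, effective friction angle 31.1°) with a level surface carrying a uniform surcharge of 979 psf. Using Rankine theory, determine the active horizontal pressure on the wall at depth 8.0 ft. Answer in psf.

K_a = (1 − sin φ)/(1 + sin φ) = 0.3188.
σ_v = γz + q = 96.4 × 8.0 + 979 = 1750 psf.
σ_h = K_a σ_v = 0.3188 × 1750 = 558.0 psf.

558 psf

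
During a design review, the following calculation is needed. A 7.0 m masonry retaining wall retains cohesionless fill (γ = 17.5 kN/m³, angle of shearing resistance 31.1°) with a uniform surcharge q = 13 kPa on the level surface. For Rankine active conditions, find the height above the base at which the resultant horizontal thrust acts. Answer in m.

K_a = 0.3188.
Triangular part P₁ = ½K_aγH² = 136.7 at H/3 = 2.333 m; rectangular part P₂ = K_a q H = 29.01 at H/2 = 3.500 m.
ȳ = (P₁·2.333 + P₂·3.500)/(P₁+P₂) = 2.538 m.

2.54 m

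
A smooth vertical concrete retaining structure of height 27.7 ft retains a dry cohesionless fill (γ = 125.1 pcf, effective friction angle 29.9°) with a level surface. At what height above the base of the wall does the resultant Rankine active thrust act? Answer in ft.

K_a = 0.3347.
The pressure distribution is triangular, so the resultant acts at H/3 above the base = 27.7/3 = 9.233 ft.

9.23 ft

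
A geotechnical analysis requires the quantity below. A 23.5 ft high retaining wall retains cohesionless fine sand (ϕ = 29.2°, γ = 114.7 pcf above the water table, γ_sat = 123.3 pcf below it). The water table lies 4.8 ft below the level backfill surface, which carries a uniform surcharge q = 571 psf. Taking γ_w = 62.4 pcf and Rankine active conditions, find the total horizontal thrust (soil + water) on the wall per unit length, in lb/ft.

23200 lb/ft

K_a = tan²(45° − φ/2) = 0.3442.
γ' = 123.3 − 62.4 = 60.90 pcf. h₂ = H − d_w = 18.7 ft.
σ'_h: at surface K_a·q = 196.5; at WT K_a(q+γd_w) = 386.1; at base K_a(q+γd_w+γ'h₂) = 778.1 psf.
P₁ = ½(196.5+386.1)×4.8 = 1398; P₂ = ½(386.1+778.1)×18.7 = 10880; P_w = ½γ_w h₂² = 10910.
Total = 1398+10880+10910 = 23190 lb/ft.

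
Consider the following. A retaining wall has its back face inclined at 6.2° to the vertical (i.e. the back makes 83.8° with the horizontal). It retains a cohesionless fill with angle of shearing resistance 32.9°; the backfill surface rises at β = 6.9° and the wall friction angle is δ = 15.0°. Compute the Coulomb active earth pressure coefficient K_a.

K_a = sin²(α+φ) / [sin²α · sin(α−δ) · (1 + √{sin(φ+δ)sin(φ−β) / (sin(α−δ)sin(α+β))})²].
With α = 83.8°, φ = 32.9°, δ = 15.0°, β = 6.9°: K_a = 0.3423.

0.342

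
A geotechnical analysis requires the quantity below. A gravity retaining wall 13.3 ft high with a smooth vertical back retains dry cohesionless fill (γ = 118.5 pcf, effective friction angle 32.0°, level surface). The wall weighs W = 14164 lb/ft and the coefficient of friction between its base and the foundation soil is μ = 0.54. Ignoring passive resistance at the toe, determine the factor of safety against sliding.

2.38

K_a = tan²(45° − 32.0°/2) = 0.3073.
P_a = ½K_aγH² = 0.5×0.3073×118.5×13.3² = 3220 lb/ft, acting at H/3 = 4.433 ft above the base.
FS_sliding = μW / P_a = 0.54×14164 / 3220 = 2.375.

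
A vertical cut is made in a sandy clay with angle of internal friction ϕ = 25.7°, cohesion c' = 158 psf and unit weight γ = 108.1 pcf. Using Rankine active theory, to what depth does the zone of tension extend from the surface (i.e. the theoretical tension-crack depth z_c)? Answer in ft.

K_a = tan²(45° − 25.7°/2) = 0.3950; √K_a = 0.6285.
The active pressure is zero where K_a γ z = 2c√K_a, so z_c = 2c/(γ√K_a) = 2×158/(108.1×0.6285) = 4.651 ft.

4.65 ft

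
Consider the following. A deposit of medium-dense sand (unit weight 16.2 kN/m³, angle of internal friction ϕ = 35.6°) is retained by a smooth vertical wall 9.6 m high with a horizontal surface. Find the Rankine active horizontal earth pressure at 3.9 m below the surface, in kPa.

K_a = (1 − sin φ)/(1 + sin φ) = 0.2641.
σ_h = K_a γ z = 0.2641 × 16.2 × 3.9 = 16.69 kPa.

16.7 kPa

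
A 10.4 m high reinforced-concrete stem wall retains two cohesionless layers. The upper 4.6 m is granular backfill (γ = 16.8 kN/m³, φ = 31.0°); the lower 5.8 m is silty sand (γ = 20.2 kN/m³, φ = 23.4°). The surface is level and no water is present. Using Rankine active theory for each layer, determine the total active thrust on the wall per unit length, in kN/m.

397 kN/m

K_a1 = tan²(45°−31.0°/2) = 0.3201; K_a2 = tan²(45°−23.4°/2) = 0.4315.
Layer 1: σ at base = K_a1 γ₁ h₁ = 24.74 kPa; P₁ = ½×24.74×4.6 = 56.90.
Layer 2: σ_v at top = γ₁h₁ = 77.28; σ_h top = K_a2×77.28 = 33.35; σ_h base = K_a2×(77.28+20.2×5.8) = 83.90.
P₂ = ½(33.35+83.90)×5.8 = 340.0. Total P_a = 56.90+340.0 = 396.9 kN/m.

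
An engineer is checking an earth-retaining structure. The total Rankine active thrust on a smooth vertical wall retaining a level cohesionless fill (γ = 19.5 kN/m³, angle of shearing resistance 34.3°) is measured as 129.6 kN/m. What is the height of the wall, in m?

K_a = 0.2792. P_a = ½ K_a γ H² ⇒ H = √(2P_a/(K_a γ)).
H = √(2×129.6/(0.2792×19.5)) = 6.900 m.

6.90 m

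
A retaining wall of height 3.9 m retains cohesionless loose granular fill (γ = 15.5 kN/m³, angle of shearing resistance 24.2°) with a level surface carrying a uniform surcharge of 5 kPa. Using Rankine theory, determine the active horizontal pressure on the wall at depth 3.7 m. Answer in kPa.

K_a = (1 − sin φ)/(1 + sin φ) = 0.4185.
σ_v = γz + q = 15.5 × 3.7 + 5 = 62.35 kPa.
σ_h = K_a σ_v = 0.4185 × 62.35 = 26.09 kPa.

26.1 kPa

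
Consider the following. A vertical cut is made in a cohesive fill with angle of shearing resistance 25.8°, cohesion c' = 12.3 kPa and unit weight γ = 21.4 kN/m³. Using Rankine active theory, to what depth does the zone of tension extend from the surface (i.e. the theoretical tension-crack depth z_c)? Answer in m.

1.83 m

K_a = tan²(45° − 25.8°/2) = 0.3935; √K_a = 0.6273.
The active pressure is zero where K_a γ z = 2c√K_a, so z_c = 2c/(γ√K_a) = 2×12.3/(21.4×0.6273) = 1.833 m.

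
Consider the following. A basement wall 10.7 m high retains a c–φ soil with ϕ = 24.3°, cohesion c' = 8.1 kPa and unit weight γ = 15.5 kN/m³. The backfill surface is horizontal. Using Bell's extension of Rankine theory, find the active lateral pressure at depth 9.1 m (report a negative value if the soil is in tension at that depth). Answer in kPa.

48.3 kPa

K_a = (1 − sin φ)/(1 + sin φ) = 0.4169.
σ_a = K_a γ z − 2c√K_a = 0.4169×15.5×9.1 − 2×8.1×0.6457 = 48.35 kPa.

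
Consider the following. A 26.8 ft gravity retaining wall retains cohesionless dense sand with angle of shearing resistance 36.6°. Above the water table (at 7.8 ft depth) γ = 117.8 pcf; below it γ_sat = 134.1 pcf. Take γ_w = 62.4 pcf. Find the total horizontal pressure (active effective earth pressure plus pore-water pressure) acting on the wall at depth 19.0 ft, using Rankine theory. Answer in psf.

1130 psf

K_a = (1 − sin φ)/(1 + sin φ) = 0.2530.
γ' = 134.1 − 62.4 = 71.70 pcf.
Effective vertical stress at 19.0 ft: σ'_v = 117.8×7.8 + 71.70×11.2 = 1722 psf.
σ'_h = K_a σ'_v = 0.2530 × 1722 = 435.6 psf; u = γ_w × 11.2 = 698.9 psf.
Total σ_h = 435.6 + 698.9 = 1134 psf.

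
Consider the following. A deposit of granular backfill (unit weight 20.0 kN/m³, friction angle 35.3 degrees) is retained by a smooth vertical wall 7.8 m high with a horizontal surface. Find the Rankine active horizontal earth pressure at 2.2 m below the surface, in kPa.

K_a = (1 − sin φ)/(1 + sin φ) = 0.2675.
σ_h = K_a γ z = 0.2675 × 20.0 × 2.2 = 11.77 kPa.

11.8 kPa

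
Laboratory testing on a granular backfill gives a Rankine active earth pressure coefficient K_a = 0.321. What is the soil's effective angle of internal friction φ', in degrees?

30.9°

K_a = tan²(45° − φ/2) ⇒ 45° − φ/2 = arctan(√0.321) = 29.53°.
φ = 2(45° − 29.53°) = 30.93°.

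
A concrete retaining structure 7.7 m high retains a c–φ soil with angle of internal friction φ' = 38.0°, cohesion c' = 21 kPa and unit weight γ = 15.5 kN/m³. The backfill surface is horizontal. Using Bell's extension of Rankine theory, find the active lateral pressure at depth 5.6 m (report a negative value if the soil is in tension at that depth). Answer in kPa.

K_a = (1 − sin φ)/(1 + sin φ) = 0.2379.
σ_a = K_a γ z − 2c√K_a = 0.2379×15.5×5.6 − 2×21×0.4877 = 0.1635 kPa.

0.163 kPa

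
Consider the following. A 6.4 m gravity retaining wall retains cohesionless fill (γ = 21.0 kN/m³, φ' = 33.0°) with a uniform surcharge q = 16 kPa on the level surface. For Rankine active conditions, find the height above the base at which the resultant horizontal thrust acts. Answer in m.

K_a = 0.2948.
Triangular part P₁ = ½K_aγH² = 126.8 at H/3 = 2.133 m; rectangular part P₂ = K_a q H = 30.19 at H/2 = 3.200 m.
ȳ = (P₁·2.133 + P₂·3.200)/(P₁+P₂) = 2.338 m.

2.34 m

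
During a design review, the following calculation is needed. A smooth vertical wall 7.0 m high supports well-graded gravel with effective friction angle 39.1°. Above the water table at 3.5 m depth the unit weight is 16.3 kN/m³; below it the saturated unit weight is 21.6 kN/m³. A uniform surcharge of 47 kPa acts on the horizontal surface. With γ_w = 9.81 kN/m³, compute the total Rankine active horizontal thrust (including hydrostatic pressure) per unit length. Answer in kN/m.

219 kN/m

K_a = tan²(45° − φ/2) = 0.2265.
γ' = 21.6 − 9.81 = 11.79 kN/m³. h₂ = H − d_w = 3.5 m.
σ'_h: at surface K_a·q = 10.64; at WT K_a(q+γd_w) = 23.57; at base K_a(q+γd_w+γ'h₂) = 32.91 kPa.
P₁ = ½(10.64+23.57)×3.5 = 59.87; P₂ = ½(23.57+32.91)×3.5 = 98.84; P_w = ½γ_w h₂² = 60.09.
Total = 59.87+98.84+60.09 = 218.8 kN/m.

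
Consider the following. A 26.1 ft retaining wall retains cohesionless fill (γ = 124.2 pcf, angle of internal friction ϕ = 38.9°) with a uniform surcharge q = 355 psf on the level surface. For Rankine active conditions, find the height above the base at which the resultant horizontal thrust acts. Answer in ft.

9.48 ft

K_a = 0.2285.
Triangular part P₁ = ½K_aγH² = 9667 at H/3 = 8.700 ft; rectangular part P₂ = K_a q H = 2117 at H/2 = 13.05 ft.
ȳ = (P₁·8.700 + P₂·13.05)/(P₁+P₂) = 9.482 ft.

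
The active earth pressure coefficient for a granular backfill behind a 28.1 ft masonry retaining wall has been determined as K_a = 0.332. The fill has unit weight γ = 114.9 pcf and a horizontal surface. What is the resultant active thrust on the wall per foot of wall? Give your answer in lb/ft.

P = ½ K_a γ H² = 0.5 × 0.332 × 114.9 × 28.1² = 15060 lb/ft.

15100 lb/ft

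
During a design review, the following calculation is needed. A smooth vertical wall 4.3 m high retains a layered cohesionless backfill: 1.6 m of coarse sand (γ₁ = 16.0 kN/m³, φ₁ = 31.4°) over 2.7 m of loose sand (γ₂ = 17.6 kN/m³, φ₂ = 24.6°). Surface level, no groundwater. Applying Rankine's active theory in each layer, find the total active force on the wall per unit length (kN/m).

K_a1 = tan²(45°−31.4°/2) = 0.3149; K_a2 = tan²(45°−24.6°/2) = 0.4121.
Layer 1: σ at base = K_a1 γ₁ h₁ = 8.062 kPa; P₁ = ½×8.062×1.6 = 6.449.
Layer 2: σ_v at top = γ₁h₁ = 25.60; σ_h top = K_a2×25.60 = 10.55; σ_h base = K_a2×(25.60+17.6×2.7) = 30.14.
P₂ = ½(10.55+30.14)×2.7 = 54.93. Total P_a = 6.449+54.93 = 61.38 kN/m.

61.4 kN/m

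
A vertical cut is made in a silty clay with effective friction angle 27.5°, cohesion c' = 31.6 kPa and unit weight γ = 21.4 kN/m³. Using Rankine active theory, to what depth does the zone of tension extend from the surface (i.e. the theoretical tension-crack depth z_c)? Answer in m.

K_a = tan²(45° − 27.5°/2) = 0.3682; √K_a = 0.6068.
The active pressure is zero where K_a γ z = 2c√K_a, so z_c = 2c/(γ√K_a) = 2×31.6/(21.4×0.6068) = 4.867 m.

4.87 m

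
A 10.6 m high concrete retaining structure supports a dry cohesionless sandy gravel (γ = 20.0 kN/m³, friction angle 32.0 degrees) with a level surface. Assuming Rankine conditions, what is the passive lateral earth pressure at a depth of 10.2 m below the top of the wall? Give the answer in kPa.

K_p = (1 + sin φ)/(1 − sin φ) = 3.255.
σ_h = K_p γ z = 3.255 × 20.0 × 10.2 = 663.9 kPa.

664 kPa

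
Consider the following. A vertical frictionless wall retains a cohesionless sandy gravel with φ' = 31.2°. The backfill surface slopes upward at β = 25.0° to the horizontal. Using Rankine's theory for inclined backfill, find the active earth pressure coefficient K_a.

K_a = cos β · (cos β − √(cos²β − cos²φ)) / (cos β + √(cos²β − cos²φ)).
cos β = 0.9063, cos φ = 0.8554, √(cos²β − cos²φ) = 0.2996.
K_a = 0.9063 × (0.9063 − 0.2996)/(0.9063 + 0.2996) = 0.4560.

0.456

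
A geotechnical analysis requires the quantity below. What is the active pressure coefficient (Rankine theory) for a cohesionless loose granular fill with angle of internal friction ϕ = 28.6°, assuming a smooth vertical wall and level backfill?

0.353

K_a = tan²(45° − φ/2) = tan²(30.70°) = 0.3525.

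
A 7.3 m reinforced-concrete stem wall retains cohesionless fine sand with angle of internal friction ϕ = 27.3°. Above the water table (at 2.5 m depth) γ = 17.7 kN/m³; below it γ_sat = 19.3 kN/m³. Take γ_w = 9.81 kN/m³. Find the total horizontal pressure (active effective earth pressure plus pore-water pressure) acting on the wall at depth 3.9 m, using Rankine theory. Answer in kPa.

K_a = (1 − sin φ)/(1 + sin φ) = 0.3711.
γ' = 19.3 − 9.81 = 9.490 kN/m³.
Effective vertical stress at 3.9 m: σ'_v = 17.7×2.5 + 9.490×1.40 = 57.54 kPa.
σ'_h = K_a σ'_v = 0.3711 × 57.54 = 21.35 kPa; u = γ_w × 1.40 = 13.73 kPa.
Total σ_h = 21.35 + 13.73 = 35.09 kPa.

35.1 kPa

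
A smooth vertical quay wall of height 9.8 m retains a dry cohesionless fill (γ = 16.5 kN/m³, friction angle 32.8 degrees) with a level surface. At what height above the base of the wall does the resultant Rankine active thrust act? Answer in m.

3.27 m

K_a = 0.2973.
The pressure distribution is triangular, so the resultant acts at H/3 above the base = 9.8/3 = 3.267 m.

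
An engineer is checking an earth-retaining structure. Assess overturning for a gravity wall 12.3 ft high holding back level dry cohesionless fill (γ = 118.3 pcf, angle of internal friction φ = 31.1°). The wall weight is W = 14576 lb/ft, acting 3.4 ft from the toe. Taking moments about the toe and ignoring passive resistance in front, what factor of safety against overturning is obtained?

4.24

K_a = tan²(45° − 31.1°/2) = 0.3188.
P_a = ½K_aγH² = 0.5×0.3188×118.3×12.3² = 2853 lb/ft, acting at H/3 = 4.100 ft above the base.
Overturning moment M_o = P_a × H/3 = 2853 × 4.100 = 11700.
Resisting moment M_r = W × 3.4 = 14576 × 3.4 = 49560.
FS_overturning = M_r/M_o = 49560/11700 = 4.237.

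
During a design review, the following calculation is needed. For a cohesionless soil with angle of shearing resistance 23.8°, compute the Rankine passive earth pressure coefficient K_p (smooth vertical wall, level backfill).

K_p = (1 + sin φ)/(1 − sin φ) = tan²(45° + 23.8°/2) = 2.353.

2.35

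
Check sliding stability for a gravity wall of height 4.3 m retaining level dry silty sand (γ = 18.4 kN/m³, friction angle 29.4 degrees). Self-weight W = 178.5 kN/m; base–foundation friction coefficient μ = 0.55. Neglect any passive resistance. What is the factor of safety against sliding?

K_a = tan²(45° − 29.4°/2) = 0.3415.
P_a = ½K_aγH² = 0.5×0.3415×18.4×4.3² = 58.09 kN/m, acting at H/3 = 1.433 m above the base.
FS_sliding = μW / P_a = 0.55×178.5 / 58.09 = 1.690.

1.69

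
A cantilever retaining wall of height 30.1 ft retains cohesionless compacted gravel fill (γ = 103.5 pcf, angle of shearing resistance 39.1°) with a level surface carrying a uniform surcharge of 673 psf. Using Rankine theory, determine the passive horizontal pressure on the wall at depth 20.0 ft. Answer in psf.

K_p = (1 + sin φ)/(1 − sin φ) = 4.415.
σ_v = γz + q = 103.5 × 20.0 + 673 = 2743 psf.
σ_h = K_p σ_v = 4.415 × 2743 = 12110 psf.

12100 psf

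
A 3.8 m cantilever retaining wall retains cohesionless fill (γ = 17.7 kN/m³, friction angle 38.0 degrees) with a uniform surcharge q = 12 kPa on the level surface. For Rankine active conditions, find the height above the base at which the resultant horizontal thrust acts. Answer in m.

K_a = 0.2379.
Triangular part P₁ = ½K_aγH² = 30.40 at H/3 = 1.267 m; rectangular part P₂ = K_a q H = 10.85 at H/2 = 1.900 m.
ȳ = (P₁·1.267 + P₂·1.900)/(P₁+P₂) = 1.433 m.

1.43 m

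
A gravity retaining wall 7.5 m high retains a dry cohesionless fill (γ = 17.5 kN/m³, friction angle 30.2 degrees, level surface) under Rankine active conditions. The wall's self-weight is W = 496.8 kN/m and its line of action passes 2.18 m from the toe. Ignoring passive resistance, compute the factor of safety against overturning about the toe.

2.66

K_a = tan²(45° − 30.2°/2) = 0.3307.
P_a = ½K_aγH² = 0.5×0.3307×17.5×7.5² = 162.7 kN/m, acting at H/3 = 2.500 m above the base.
Overturning moment M_o = P_a × H/3 = 162.7 × 2.500 = 406.9.
Resisting moment M_r = W × 2.18 = 496.8 × 2.18 = 1083.
FS_overturning = M_r/M_o = 1083/406.9 = 2.662.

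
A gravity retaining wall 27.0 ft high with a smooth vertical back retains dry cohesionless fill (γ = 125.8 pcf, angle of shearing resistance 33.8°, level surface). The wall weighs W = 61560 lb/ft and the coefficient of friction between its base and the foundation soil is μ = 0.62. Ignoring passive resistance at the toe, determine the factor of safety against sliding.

2.92

K_a = tan²(45° − 33.8°/2) = 0.2851.
P_a = ½K_aγH² = 0.5×0.2851×125.8×27.0² = 13070 lb/ft, acting at H/3 = 9.000 ft above the base.
FS_sliding = μW / P_a = 0.62×61560 / 13070 = 2.920.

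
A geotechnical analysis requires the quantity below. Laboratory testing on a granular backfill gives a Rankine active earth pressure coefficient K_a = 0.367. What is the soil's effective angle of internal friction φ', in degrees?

27.6°

K_a = tan²(45° − φ/2) ⇒ 45° − φ/2 = arctan(√0.367) = 31.21°.
φ = 2(45° − 31.21°) = 27.58°.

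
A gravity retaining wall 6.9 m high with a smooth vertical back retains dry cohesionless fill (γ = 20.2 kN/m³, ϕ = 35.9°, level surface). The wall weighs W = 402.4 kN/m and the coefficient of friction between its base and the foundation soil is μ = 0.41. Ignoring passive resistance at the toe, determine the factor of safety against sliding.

1.32

K_a = tan²(45° − 35.9°/2) = 0.2607.
P_a = ½K_aγH² = 0.5×0.2607×20.2×6.9² = 125.4 kN/m, acting at H/3 = 2.300 m above the base.
FS_sliding = μW / P_a = 0.41×402.4 / 125.4 = 1.316.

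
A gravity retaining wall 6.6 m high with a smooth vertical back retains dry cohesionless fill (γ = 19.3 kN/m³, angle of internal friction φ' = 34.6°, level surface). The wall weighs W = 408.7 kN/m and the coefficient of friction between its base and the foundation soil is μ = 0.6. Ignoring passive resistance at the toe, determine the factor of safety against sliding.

K_a = tan²(45° − 34.6°/2) = 0.2756.
P_a = ½K_aγH² = 0.5×0.2756×19.3×6.6² = 115.9 kN/m, acting at H/3 = 2.200 m above the base.
FS_sliding = μW / P_a = 0.6×408.7 / 115.9 = 2.116.

2.12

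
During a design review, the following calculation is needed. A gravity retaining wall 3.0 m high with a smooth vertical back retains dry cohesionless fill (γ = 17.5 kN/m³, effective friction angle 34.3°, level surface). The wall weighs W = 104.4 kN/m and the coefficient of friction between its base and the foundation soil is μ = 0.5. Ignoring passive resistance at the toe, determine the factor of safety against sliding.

K_a = tan²(45° − 34.3°/2) = 0.2792.
P_a = ½K_aγH² = 0.5×0.2792×17.5×3.0² = 21.98 kN/m, acting at H/3 = 1.000 m above the base.
FS_sliding = μW / P_a = 0.5×104.4 / 21.98 = 2.374.

2.37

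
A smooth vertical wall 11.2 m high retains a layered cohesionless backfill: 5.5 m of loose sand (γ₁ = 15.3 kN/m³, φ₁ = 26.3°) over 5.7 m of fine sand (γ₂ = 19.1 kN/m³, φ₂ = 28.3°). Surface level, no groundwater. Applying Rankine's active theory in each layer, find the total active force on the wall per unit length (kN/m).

K_a1 = tan²(45°−26.3°/2) = 0.3859; K_a2 = tan²(45°−28.3°/2) = 0.3568.
Layer 1: σ at base = K_a1 γ₁ h₁ = 32.48 kPa; P₁ = ½×32.48×5.5 = 89.31.
Layer 2: σ_v at top = γ₁h₁ = 84.15; σ_h top = K_a2×84.15 = 30.02; σ_h base = K_a2×(84.15+19.1×5.7) = 68.86.
P₂ = ½(30.02+68.86)×5.7 = 281.8. Total P_a = 89.31+281.8 = 371.1 kN/m.

371 kN/m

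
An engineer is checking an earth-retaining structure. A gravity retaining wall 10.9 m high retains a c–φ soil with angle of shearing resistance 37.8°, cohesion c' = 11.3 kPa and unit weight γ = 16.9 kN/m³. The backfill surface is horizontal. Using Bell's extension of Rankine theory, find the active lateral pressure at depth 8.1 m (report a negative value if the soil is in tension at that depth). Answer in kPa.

K_a = (1 − sin φ)/(1 + sin φ) = 0.2400.
σ_a = K_a γ z − 2c√K_a = 0.2400×16.9×8.1 − 2×11.3×0.4899 = 21.78 kPa.

21.8 kPa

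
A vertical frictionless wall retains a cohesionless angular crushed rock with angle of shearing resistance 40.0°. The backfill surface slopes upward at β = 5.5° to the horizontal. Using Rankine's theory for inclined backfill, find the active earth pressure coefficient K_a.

K_a = cos β · (cos β − √(cos²β − cos²φ)) / (cos β + √(cos²β − cos²φ)).
cos β = 0.9954, cos φ = 0.7660, √(cos²β − cos²φ) = 0.6356.
K_a = 0.9954 × (0.9954 − 0.6356)/(0.9954 + 0.6356) = 0.2196.

0.220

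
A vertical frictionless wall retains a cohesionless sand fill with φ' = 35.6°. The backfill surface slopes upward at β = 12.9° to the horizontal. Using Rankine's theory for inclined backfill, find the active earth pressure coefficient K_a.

0.282

K_a = cos β · (cos β − √(cos²β − cos²φ)) / (cos β + √(cos²β − cos²φ)).
cos β = 0.9748, cos φ = 0.8131, √(cos²β − cos²φ) = 0.5376.
K_a = 0.9748 × (0.9748 − 0.5376)/(0.9748 + 0.5376) = 0.2818.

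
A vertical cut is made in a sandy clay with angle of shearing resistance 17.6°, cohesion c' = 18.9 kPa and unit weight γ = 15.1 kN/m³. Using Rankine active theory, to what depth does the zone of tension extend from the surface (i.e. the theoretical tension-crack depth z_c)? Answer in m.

3.42 m

K_a = tan²(45° − 17.6°/2) = 0.5357; √K_a = 0.7319.
The active pressure is zero where K_a γ z = 2c√K_a, so z_c = 2c/(γ√K_a) = 2×18.9/(15.1×0.7319) = 3.420 m.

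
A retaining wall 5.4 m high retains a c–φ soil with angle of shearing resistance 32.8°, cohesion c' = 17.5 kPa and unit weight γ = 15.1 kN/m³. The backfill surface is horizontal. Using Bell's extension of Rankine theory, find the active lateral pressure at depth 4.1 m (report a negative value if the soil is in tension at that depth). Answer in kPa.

-0.679 kPa

K_a = (1 − sin φ)/(1 + sin φ) = 0.2973.
σ_a = K_a γ z − 2c√K_a = 0.2973×15.1×4.1 − 2×17.5×0.5452 = -0.6791 kPa.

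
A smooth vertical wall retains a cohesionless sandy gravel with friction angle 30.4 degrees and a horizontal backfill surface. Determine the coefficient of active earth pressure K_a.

K_a = tan²(45° − φ/2) = tan²(29.80°) = 0.3280.

0.328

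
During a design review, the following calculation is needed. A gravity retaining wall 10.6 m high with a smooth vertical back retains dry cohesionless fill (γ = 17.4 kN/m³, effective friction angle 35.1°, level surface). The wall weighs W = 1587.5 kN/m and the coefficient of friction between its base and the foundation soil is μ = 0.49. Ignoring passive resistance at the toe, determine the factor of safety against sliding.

2.95

K_a = tan²(45° − 35.1°/2) = 0.2698.
P_a = ½K_aγH² = 0.5×0.2698×17.4×10.6² = 263.8 kN/m, acting at H/3 = 3.533 m above the base.
FS_sliding = μW / P_a = 0.49×1587.5 / 263.8 = 2.949.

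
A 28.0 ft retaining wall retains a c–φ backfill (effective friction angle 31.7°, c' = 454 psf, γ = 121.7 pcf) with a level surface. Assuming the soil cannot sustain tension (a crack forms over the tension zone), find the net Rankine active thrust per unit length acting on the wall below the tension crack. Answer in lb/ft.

K_a = 0.3111; √K_a = 0.5577.
Tension-crack depth z_c = 2c/(γ√K_a) = 2×454/(121.7×0.5577) = 13.38 ft.
σ_a at base = K_a γ H − 2c√K_a = 0.3111×121.7×28.0 − 2×454×0.5577 = 553.6 psf.
P_a = ½ × 553.6 × (H − z_c) = 0.5×553.6×14.62 = 4047 lb/ft.

4050 lb/ft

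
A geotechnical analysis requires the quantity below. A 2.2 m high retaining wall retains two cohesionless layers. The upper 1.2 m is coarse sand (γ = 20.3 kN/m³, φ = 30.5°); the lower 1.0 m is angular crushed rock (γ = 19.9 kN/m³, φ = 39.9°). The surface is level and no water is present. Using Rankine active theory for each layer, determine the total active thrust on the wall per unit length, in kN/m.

K_a1 = tan²(45°−30.5°/2) = 0.3267; K_a2 = tan²(45°−39.9°/2) = 0.2184.
Layer 1: σ at base = K_a1 γ₁ h₁ = 7.958 kPa; P₁ = ½×7.958×1.2 = 4.775.
Layer 2: σ_v at top = γ₁h₁ = 24.36; σ_h top = K_a2×24.36 = 5.321; σ_h base = K_a2×(24.36+19.9×1.0) = 9.668.
P₂ = ½(5.321+9.668)×1.0 = 7.495. Total P_a = 4.775+7.495 = 12.27 kN/m.

12.3 kN/m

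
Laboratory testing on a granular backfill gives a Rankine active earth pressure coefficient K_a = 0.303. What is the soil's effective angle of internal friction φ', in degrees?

32.3°

K_a = tan²(45° − φ/2) ⇒ 45° − φ/2 = arctan(√0.303) = 28.83°.
φ = 2(45° − 28.83°) = 32.34°.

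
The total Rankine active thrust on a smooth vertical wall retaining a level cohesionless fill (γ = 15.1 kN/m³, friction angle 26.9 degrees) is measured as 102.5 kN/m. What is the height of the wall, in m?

6.00 m

K_a = 0.3770. P_a = ½ K_a γ H² ⇒ H = √(2P_a/(K_a γ)).
H = √(2×102.5/(0.3770×15.1)) = 6.001 m.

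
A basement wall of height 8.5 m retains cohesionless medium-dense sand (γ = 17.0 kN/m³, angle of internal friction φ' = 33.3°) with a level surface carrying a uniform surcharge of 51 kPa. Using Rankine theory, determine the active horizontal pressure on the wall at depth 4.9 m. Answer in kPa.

K_a = (1 − sin φ)/(1 + sin φ) = 0.2911.
σ_v = γz + q = 17.0 × 4.9 + 51 = 134.3 kPa.
σ_h = K_a σ_v = 0.2911 × 134.3 = 39.10 kPa.

39.1 kPa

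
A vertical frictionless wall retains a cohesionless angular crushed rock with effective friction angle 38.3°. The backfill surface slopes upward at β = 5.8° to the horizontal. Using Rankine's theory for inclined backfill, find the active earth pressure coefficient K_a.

K_a = cos β · (cos β − √(cos²β − cos²φ)) / (cos β + √(cos²β − cos²φ)).
cos β = 0.9949, cos φ = 0.7848, √(cos²β − cos²φ) = 0.6115.
K_a = 0.9949 × (0.9949 − 0.6115)/(0.9949 + 0.6115) = 0.2375.

0.237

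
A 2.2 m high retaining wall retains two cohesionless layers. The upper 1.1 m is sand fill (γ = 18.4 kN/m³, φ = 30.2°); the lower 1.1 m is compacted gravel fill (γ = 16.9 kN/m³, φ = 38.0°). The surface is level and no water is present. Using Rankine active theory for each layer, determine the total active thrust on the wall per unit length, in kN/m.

11.4 kN/m

K_a1 = tan²(45°−30.2°/2) = 0.3307; K_a2 = tan²(45°−38.0°/2) = 0.2379.
Layer 1: σ at base = K_a1 γ₁ h₁ = 6.692 kPa; P₁ = ½×6.692×1.1 = 3.681.
Layer 2: σ_v at top = γ₁h₁ = 20.24; σ_h top = K_a2×20.24 = 4.815; σ_h base = K_a2×(20.24+16.9×1.1) = 9.237.
P₂ = ½(4.815+9.237)×1.1 = 7.728. Total P_a = 3.681+7.728 = 11.41 kN/m.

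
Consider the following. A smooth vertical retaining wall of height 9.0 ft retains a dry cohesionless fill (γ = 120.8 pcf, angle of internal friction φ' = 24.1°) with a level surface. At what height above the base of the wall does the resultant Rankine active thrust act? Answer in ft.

K_a = 0.4201.
The pressure distribution is triangular, so the resultant acts at H/3 above the base = 9.0/3 = 3.000 ft.

3.00 ft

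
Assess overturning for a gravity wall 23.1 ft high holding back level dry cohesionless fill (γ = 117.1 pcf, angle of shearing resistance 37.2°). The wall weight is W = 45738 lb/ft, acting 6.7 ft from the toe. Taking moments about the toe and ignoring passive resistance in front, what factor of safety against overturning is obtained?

K_a = tan²(45° − 37.2°/2) = 0.2464.
P_a = ½K_aγH² = 0.5×0.2464×117.1×23.1² = 7699 lb/ft, acting at H/3 = 7.700 ft above the base.
Overturning moment M_o = P_a × H/3 = 7699 × 7.700 = 59280.
Resisting moment M_r = W × 6.7 = 45738 × 6.7 = 306400.
FS_overturning = M_r/M_o = 306400/59280 = 5.169.

5.17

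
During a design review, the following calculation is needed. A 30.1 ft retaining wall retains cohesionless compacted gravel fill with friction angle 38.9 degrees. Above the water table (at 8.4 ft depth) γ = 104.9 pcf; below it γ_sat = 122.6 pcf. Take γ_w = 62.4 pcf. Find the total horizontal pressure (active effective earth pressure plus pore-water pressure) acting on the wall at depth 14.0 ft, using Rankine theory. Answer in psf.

K_a = (1 − sin φ)/(1 + sin φ) = 0.2285.
γ' = 122.6 − 62.4 = 60.20 pcf.
Effective vertical stress at 14.0 ft: σ'_v = 104.9×8.4 + 60.20×5.60 = 1218 psf.
σ'_h = K_a σ'_v = 0.2285 × 1218 = 278.4 psf; u = γ_w × 5.60 = 349.4 psf.
Total σ_h = 278.4 + 349.4 = 627.9 psf.

628 psf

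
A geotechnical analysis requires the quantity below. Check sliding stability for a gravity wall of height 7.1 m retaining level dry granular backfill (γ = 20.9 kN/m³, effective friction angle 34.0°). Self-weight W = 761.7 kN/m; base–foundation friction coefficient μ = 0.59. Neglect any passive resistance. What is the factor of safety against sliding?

K_a = tan²(45° − 34.0°/2) = 0.2827.
P_a = ½K_aγH² = 0.5×0.2827×20.9×7.1² = 148.9 kN/m, acting at H/3 = 2.367 m above the base.
FS_sliding = μW / P_a = 0.59×761.7 / 148.9 = 3.018.

3.02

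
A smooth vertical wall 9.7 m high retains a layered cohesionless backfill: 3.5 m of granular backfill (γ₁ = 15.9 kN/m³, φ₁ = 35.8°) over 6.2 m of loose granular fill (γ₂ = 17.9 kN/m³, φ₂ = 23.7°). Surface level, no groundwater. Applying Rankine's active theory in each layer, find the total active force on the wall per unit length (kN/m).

K_a1 = tan²(45°−35.8°/2) = 0.2619; K_a2 = tan²(45°−23.7°/2) = 0.4266.
Layer 1: σ at base = K_a1 γ₁ h₁ = 14.57 kPa; P₁ = ½×14.57×3.5 = 25.50.
Layer 2: σ_v at top = γ₁h₁ = 55.65; σ_h top = K_a2×55.65 = 23.74; σ_h base = K_a2×(55.65+17.9×6.2) = 71.08.
P₂ = ½(23.74+71.08)×6.2 = 293.9. Total P_a = 25.50+293.9 = 319.4 kN/m.

319 kN/m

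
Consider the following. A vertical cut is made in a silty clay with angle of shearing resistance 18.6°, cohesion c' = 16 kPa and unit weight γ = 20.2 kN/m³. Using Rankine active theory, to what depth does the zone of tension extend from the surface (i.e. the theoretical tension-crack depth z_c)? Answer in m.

2.20 m

K_a = tan²(45° − 18.6°/2) = 0.5163; √K_a = 0.7186.
The active pressure is zero where K_a γ z = 2c√K_a, so z_c = 2c/(γ√K_a) = 2×16/(20.2×0.7186) = 2.205 m.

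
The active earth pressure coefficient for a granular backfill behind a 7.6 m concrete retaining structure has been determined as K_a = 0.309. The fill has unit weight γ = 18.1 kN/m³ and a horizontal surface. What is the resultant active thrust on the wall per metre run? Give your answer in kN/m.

162 kN/m

P = ½ K_a γ H² = 0.5 × 0.309 × 18.1 × 7.6² = 161.5 kN/m.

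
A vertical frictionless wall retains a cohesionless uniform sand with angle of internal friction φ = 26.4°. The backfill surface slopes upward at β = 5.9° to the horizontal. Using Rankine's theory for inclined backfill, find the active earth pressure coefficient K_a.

0.392

K_a = cos β · (cos β − √(cos²β − cos²φ)) / (cos β + √(cos²β − cos²φ)).
cos β = 0.9947, cos φ = 0.8957, √(cos²β − cos²φ) = 0.4326.
K_a = 0.9947 × (0.9947 − 0.4326)/(0.9947 + 0.4326) = 0.3917.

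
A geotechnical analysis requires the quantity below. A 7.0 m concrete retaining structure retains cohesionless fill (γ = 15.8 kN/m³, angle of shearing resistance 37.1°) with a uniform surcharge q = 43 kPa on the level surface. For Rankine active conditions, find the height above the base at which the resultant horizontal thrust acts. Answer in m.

K_a = 0.2475.
Triangular part P₁ = ½K_aγH² = 95.81 at H/3 = 2.333 m; rectangular part P₂ = K_a q H = 74.50 at H/2 = 3.500 m.
ȳ = (P₁·2.333 + P₂·3.500)/(P₁+P₂) = 2.844 m.

2.84 m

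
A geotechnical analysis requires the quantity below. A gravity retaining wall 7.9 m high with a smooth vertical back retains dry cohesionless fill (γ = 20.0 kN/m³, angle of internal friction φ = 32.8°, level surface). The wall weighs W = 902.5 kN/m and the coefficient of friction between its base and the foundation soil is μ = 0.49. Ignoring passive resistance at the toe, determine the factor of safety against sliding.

2.38

K_a = tan²(45° − 32.8°/2) = 0.2973.
P_a = ½K_aγH² = 0.5×0.2973×20.0×7.9² = 185.5 kN/m, acting at H/3 = 2.633 m above the base.
FS_sliding = μW / P_a = 0.49×902.5 / 185.5 = 2.384.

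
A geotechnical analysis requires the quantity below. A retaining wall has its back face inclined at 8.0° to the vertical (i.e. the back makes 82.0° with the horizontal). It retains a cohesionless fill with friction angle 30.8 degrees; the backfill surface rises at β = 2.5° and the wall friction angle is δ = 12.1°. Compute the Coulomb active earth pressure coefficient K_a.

K_a = sin²(α+φ) / [sin²α · sin(α−δ) · (1 + √{sin(φ+δ)sin(φ−β) / (sin(α−δ)sin(α+β))})²].
With α = 82.0°, φ = 30.8°, δ = 12.1°, β = 2.5°: K_a = 0.3661.

0.366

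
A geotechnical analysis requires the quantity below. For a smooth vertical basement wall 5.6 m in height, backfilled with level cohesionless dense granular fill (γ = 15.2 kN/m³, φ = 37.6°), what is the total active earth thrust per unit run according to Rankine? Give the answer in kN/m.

57.7 kN/m

K_a = tan²(45° − φ/2) = 0.2421.
P_a = ½ K_a γ H² = 0.5 × 0.2421 × 15.2 × 5.6² = 57.71 kN/m.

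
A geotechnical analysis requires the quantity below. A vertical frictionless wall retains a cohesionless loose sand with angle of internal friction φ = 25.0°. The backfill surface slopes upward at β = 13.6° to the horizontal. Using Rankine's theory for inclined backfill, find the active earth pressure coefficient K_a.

K_a = cos β · (cos β − √(cos²β − cos²φ)) / (cos β + √(cos²β − cos²φ)).
cos β = 0.9720, cos φ = 0.9063, √(cos²β − cos²φ) = 0.3512.
K_a = 0.9720 × (0.9720 − 0.3512)/(0.9720 + 0.3512) = 0.4560.

0.456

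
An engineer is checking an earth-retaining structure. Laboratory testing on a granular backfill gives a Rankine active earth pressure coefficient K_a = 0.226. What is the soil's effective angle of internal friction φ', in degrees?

39.1°

K_a = tan²(45° − φ/2) ⇒ 45° − φ/2 = arctan(√0.226) = 25.43°.
φ = 2(45° − 25.43°) = 39.15°.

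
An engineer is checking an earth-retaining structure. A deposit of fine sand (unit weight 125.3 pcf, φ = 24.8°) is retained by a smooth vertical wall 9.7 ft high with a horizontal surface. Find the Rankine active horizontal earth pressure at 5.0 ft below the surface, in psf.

K_a = (1 − sin φ)/(1 + sin φ) = 0.4090.
σ_h = K_a γ z = 0.4090 × 125.3 × 5.0 = 256.2 psf.

256 psf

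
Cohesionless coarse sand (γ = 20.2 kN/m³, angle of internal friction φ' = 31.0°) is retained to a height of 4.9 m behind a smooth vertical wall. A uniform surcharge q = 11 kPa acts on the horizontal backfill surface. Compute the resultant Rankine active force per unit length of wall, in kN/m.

K_a = tan²(45° − φ/2) = 0.3201.
Soil triangle: ½ K_a γ H² = 0.5×0.3201×20.2×4.9² = 77.62 kN/m.
Surcharge rectangle: K_a q H = 0.3201×11×4.9 = 17.25 kN/m.
Total = 77.62 + 17.25 = 94.88 kN/m.

94.9 kN/m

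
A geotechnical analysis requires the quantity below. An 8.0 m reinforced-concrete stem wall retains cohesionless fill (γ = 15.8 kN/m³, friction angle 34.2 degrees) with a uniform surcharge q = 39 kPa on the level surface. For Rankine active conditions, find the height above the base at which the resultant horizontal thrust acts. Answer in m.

K_a = 0.2803.
Triangular part P₁ = ½K_aγH² = 141.7 at H/3 = 2.667 m; rectangular part P₂ = K_a q H = 87.47 at H/2 = 4.000 m.
ȳ = (P₁·2.667 + P₂·4.000)/(P₁+P₂) = 3.175 m.

3.18 m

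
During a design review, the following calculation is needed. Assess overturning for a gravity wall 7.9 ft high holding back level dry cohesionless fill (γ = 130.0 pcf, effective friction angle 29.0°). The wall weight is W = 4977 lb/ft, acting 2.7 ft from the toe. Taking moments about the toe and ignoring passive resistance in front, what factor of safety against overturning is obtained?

K_a = tan²(45° − 29.0°/2) = 0.3470.
P_a = ½K_aγH² = 0.5×0.3470×130.0×7.9² = 1408 lb/ft, acting at H/3 = 2.633 ft above the base.
Overturning moment M_o = P_a × H/3 = 1408 × 2.633 = 3707.
Resisting moment M_r = W × 2.7 = 4977 × 2.7 = 13440.
FS_overturning = M_r/M_o = 13440/3707 = 3.625.

3.63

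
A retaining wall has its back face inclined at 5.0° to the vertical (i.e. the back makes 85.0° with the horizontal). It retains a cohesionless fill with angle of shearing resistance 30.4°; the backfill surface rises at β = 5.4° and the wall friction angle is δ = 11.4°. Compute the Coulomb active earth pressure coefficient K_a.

K_a = sin²(α+φ) / [sin²α · sin(α−δ) · (1 + √{sin(φ+δ)sin(φ−β) / (sin(α−δ)sin(α+β))})²].
With α = 85.0°, φ = 30.4°, δ = 11.4°, β = 5.4°: K_a = 0.3605.

0.361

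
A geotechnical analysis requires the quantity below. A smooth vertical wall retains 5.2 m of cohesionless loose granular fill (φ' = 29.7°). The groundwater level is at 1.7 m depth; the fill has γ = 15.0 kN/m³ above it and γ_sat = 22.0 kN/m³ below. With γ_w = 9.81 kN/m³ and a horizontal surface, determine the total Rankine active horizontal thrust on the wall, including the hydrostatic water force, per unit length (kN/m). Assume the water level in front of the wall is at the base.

K_a = tan²(45° − φ/2) = 0.3374.
γ' = 22.0 − 9.81 = 12.19 kN/m³. Depth below WT = 3.5 m.
σ'_h at WT = K_a γ d_w = 8.603 kPa; at base = 8.603 + K_a γ' × 3.5 = 23.00 kPa.
P₁ (0–1.7 m) = ½×8.603×1.7 = 7.313. P₂ (1.7–5.2 m) = ½(8.603+23.00)×3.5 = 55.30.
P_w = ½ γ_w h₂² = 0.5×9.81×3.5² = 60.09. Total = 7.313+55.30+60.09 = 122.7 kN/m.

123 kN/m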